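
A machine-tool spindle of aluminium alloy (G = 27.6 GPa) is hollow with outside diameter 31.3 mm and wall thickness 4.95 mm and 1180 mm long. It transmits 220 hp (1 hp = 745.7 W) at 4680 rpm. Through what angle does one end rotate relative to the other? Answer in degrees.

ω = 2π·4680/60 = 490.1 rad/s, so T = P/ω = 220×745.7 / 490.1 = 334.7 N·m.
J = π(d_o⁴ − d_i⁴)/32 = π(0.0313⁴ − 0.0214⁴)/32 = 7.364×10^-8 m⁴.
θ = T·L/(G·J) = 334.7 × 1.18 / (27.6×10⁹ × 7.364×10^-8) = 0.1944 rad.

11.1°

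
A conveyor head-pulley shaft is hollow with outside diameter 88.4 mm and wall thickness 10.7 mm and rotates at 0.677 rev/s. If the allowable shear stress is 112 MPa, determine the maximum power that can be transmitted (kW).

J = π(d_o⁴ − d_i⁴)/32 = π(0.0884⁴ − 0.0670⁴)/32 = 4.017×10^-6 m⁴.
T_max = τ_allow·J/r = 1.12×10^8 × 4.017×10^-6 / 0.0442 = 10180 N·m.
ω = 2π·0.677 = 4.254 rad/s, so P_max = T_max·ω = 4.330×10^4 W.

43.3 kW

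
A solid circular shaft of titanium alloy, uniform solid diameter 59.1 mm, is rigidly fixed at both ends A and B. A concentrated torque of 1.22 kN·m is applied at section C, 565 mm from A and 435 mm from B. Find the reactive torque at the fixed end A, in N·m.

531 N·m

With uniform GJ and both ends fixed, compatibility θ_AC = θ_CB gives T_A·a = T_B·b, together with T_A + T_B = T₀.
T_A = T₀·b/(a+b) = 1220·435/1000 = 530.7 N·m; T_B = 689.3 N·m.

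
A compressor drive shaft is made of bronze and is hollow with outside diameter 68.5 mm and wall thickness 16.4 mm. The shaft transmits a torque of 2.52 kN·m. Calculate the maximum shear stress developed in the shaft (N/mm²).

43.1 N/mm²

J = π(d_o⁴ − d_i⁴)/32 = π(0.0685⁴ − 0.0357⁴)/32 = 2.002×10^-6 m⁴.
τ_max = T·r/J = 2520 × 0.0343 / 2.002×10^-6 = 4.311×10^7 Pa.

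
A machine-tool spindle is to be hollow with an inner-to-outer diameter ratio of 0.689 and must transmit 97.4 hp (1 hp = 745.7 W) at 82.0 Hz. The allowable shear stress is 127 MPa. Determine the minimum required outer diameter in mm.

19.4 mm

ω = 2π·82.0 = 515.2 rad/s, so T = P/ω = 97.4×745.7 / 515.2 = 141.0 N·m.
For a hollow shaft with d_i/d_o = 0.689: τ_max = 16T/(π d_o³ (1−k⁴)), so d_o = [16T/(π τ_allow (1−k⁴))]^(1/3) = [16·141.0/(π·1.27×10^8·0.7746)]^(1/3) = 0.01940 m.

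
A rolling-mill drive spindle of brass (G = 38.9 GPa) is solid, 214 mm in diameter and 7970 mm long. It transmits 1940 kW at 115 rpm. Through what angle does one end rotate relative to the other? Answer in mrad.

ω = 2π·115/60 = 12.04 rad/s, so T = P/ω = 1940×10³ / 12.04 = 161100 N·m.
J = πd⁴/32 = π(0.214)⁴/32 = 2.059×10^-4 m⁴.
θ = T·L/(G·J) = 161100 × 7.97 / (38.9×10⁹ × 2.059×10^-4) = 0.1603 rad.

160 mrad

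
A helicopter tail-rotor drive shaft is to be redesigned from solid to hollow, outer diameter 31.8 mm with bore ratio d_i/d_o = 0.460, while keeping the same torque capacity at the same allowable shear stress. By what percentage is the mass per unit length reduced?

Equal τ_max and T ⇒ the solid shaft needs d_s³ = d_o³(1−k⁴), so d_s = 31.8·(1−0.460⁴)^(1/3) = 31.32 mm.
Area ratio A_h/A_s = d_o²(1−k²)/d_s² = (1−k²)/(1−k⁴)^(2/3) = 0.8128.
Mass saving = 1 − 0.8128 = 18.7 %.

18.7 %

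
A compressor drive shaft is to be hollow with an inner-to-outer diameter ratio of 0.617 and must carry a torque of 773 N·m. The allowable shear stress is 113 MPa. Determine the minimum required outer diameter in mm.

34.4 mm

For a hollow shaft with d_i/d_o = 0.617: τ_max = 16T/(π d_o³ (1−k⁴)), so d_o = [16T/(π τ_allow (1−k⁴))]^(1/3) = [16·773.0/(π·1.13×10^8·0.8551)]^(1/3) = 0.03441 m.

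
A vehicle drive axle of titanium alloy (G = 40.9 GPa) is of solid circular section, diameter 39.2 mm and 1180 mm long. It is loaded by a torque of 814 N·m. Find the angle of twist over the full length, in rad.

0.101 rad

J = πd⁴/32 = π(0.0392)⁴/32 = 2.318×10^-7 m⁴.
θ = T·L/(G·J) = 814.0 × 1.18 / (40.9×10⁹ × 2.318×10^-7) = 0.1013 rad.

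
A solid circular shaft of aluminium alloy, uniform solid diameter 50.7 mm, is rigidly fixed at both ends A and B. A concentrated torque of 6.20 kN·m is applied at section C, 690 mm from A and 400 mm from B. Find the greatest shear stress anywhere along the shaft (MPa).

With uniform GJ and both ends fixed, compatibility θ_AC = θ_CB gives T_A·a = T_B·b, together with T_A + T_B = T₀.
T_A = T₀·b/(a+b) = 6200·400/1090 = 2275 N·m; T_B = 3925 N·m.
τ in each portion: τ_AC = 8.89×10^7 Pa, τ_CB = 1.53×10^8 Pa; maximum is in CB.
τ_max = T_CB·r/J = 3925·0.0254/6.49×10^-7 = 1.534×10^8 Pa.

153 MPa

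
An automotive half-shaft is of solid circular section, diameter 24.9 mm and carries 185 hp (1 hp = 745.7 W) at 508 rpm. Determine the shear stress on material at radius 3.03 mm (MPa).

208 MPa

ω = 2π·508/60 = 53.20 rad/s, so T = P/ω = 185×745.7 / 53.20 = 2593 N·m.
J = πd⁴/32 = π(0.0249)⁴/32 = 3.774×10^-8 m⁴.
Shear stress varies linearly with radius: τ = T·r/J = 2593 × 0.00303 / 3.774×10^-8 = 2.082×10^8 Pa.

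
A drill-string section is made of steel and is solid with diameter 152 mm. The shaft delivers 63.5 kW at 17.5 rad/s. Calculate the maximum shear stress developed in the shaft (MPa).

ω = 17.5 rad/s, so T = P/ω = 63.5×10³ / 17.50 = 3629 N·m.
J = πd⁴/32 = π(0.152)⁴/32 = 5.241×10^-5 m⁴.
τ_max = T·r/J = 3629 × 0.0760 / 5.241×10^-5 = 5.262×10^6 Pa.

5.26 MPa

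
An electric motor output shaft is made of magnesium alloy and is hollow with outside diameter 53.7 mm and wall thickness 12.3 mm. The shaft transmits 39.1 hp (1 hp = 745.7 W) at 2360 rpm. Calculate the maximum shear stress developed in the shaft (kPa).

4250 kPa

ω = 2π·2360/60 = 247.1 rad/s, so T = P/ω = 39.1×745.7 / 247.1 = 118.0 N·m.
J = π(d_o⁴ − d_i⁴)/32 = π(0.0537⁴ − 0.0291⁴)/32 = 7.460×10^-7 m⁴.
τ_max = T·r/J = 118.0 × 0.0269 / 7.460×10^-7 = 4.246×10^6 Pa.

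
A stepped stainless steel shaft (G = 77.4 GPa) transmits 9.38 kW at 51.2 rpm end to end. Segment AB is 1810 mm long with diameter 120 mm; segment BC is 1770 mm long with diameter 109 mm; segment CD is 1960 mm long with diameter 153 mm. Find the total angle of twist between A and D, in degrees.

0.328°

ω = 2π·51.2/60 = 5.362 rad/s, so T = P/ω = 9.38×10³ / 5.362 = 1749 N·m.
J_AB = π(0.120)⁴/32 = 2.04×10^-5 m⁴; J_BC = π(0.109)⁴/32 = 1.39×10^-5 m⁴; J_CD = π(0.153)⁴/32 = 5.38×10^-5 m⁴.
θ = (T/G)·Σ L_i/J_i = (1749/77.4×10⁹)·(1.81/2.04×10^-5 + 1.77/1.39×10^-5 + 1.96/5.38×10^-5) = 5.720×10^-3 rad.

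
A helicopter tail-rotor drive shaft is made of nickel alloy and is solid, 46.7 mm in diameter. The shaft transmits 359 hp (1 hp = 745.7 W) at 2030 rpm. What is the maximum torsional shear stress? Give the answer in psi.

ω = 2π·2030/60 = 212.6 rad/s, so T = P/ω = 359×745.7 / 212.6 = 1259 N·m.
J = πd⁴/32 = π(0.0467)⁴/32 = 4.669×10^-7 m⁴.
τ_max = T·r/J = 1259 × 0.0234 / 4.669×10^-7 = 6.297×10^7 Pa.

9130 psi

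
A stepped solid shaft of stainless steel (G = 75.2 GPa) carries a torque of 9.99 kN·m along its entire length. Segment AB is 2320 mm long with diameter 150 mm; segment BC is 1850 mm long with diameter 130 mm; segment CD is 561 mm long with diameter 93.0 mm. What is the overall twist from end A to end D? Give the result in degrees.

J_AB = π(0.150)⁴/32 = 4.97×10^-5 m⁴; J_BC = π(0.130)⁴/32 = 2.80×10^-5 m⁴; J_CD = π(0.0930)⁴/32 = 7.34×10^-6 m⁴.
θ = (T/G)·Σ L_i/J_i = (9990/75.2×10⁹)·(2.32/4.97×10^-5 + 1.85/2.80×10^-5 + 0.561/7.34×10^-6) = 0.02511 rad.

1.44°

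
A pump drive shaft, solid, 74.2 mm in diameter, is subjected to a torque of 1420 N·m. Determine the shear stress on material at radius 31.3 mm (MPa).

14.9 MPa

J = πd⁴/32 = π(0.0742)⁴/32 = 2.976×10^-6 m⁴.
Shear stress varies linearly with radius: τ = T·r/J = 1420 × 0.0313 / 2.976×10^-6 = 1.494×10^7 Pa.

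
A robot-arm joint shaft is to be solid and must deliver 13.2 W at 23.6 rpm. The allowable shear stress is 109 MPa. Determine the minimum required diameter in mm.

ω = 2π·23.6/60 = 2.471 rad/s, so T = P/ω = 13.2 / 2.471 = 5.341 N·m.
For a solid shaft τ_max = 16T/(πd³), so d = (16T/(π τ_allow))^(1/3) = (16·5.341/(π·1.09×10^8))^(1/3) = 0.006296 m.

6.30 mm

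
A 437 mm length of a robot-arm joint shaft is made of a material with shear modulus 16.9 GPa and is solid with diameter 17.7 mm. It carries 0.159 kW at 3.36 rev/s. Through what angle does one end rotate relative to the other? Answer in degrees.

ω = 2π·3.36 = 21.11 rad/s, so T = P/ω = 0.159×10³ / 21.11 = 7.531 N·m.
J = πd⁴/32 = π(0.0177)⁴/32 = 9.636×10^-9 m⁴.
θ = T·L/(G·J) = 7.531 × 0.437 / (16.9×10⁹ × 9.636×10^-9) = 0.02021 rad.

1.16°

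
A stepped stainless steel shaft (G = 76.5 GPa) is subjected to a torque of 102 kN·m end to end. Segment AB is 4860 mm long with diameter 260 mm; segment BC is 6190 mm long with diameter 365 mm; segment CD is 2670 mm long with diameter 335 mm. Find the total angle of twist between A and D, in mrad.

J_AB = π(0.260)⁴/32 = 4.49×10^-4 m⁴; J_BC = π(0.365)⁴/32 = 1.74×10^-3 m⁴; J_CD = π(0.335)⁴/32 = 1.24×10^-3 m⁴.
θ = (T/G)·Σ L_i/J_i = (102000/76.5×10⁹)·(4.86/4.49×10^-4 + 6.19/1.74×10^-3 + 2.67/1.24×10^-3) = 0.02206 rad.

22.1 mrad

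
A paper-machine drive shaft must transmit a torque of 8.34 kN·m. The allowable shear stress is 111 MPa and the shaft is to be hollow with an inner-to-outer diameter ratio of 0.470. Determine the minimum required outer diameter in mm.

73.8 mm

For a hollow shaft with d_i/d_o = 0.470: τ_max = 16T/(π d_o³ (1−k⁴)), so d_o = [16T/(π τ_allow (1−k⁴))]^(1/3) = [16·8340/(π·1.11×10^8·0.9512)]^(1/3) = 0.07382 m.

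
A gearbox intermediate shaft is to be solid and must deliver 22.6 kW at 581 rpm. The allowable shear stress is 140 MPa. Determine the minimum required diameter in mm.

23.8 mm

ω = 2π·581/60 = 60.84 rad/s, so T = P/ω = 22.6×10³ / 60.84 = 371.5 N·m.
For a solid shaft τ_max = 16T/(πd³), so d = (16T/(π τ_allow))^(1/3) = (16·371.5/(π·1.40×10^8))^(1/3) = 0.02382 m.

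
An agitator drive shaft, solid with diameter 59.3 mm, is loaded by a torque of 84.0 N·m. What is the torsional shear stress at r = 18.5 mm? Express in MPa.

1.28 MPa

J = πd⁴/32 = π(0.0593)⁴/32 = 1.214×10^-6 m⁴.
Shear stress varies linearly with radius: τ = T·r/J = 84.00 × 0.0185 / 1.214×10^-6 = 1.280×10^6 Pa.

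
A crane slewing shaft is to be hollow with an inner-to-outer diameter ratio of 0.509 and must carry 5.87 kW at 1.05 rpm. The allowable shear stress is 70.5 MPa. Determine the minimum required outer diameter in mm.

160 mm

ω = 2π·1.05/60 = 0.1100 rad/s, so T = P/ω = 5.87×10³ / 0.1100 = 53390 N·m.
For a hollow shaft with d_i/d_o = 0.509: τ_max = 16T/(π d_o³ (1−k⁴)), so d_o = [16T/(π τ_allow (1−k⁴))]^(1/3) = [16·53390/(π·7.05×10^7·0.9329)]^(1/3) = 0.1605 m.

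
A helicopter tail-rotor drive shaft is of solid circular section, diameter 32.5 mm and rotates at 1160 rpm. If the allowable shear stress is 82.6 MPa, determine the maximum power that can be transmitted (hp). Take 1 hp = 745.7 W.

J = πd⁴/32 = π(0.0325)⁴/32 = 1.095×10^-7 m⁴.
T_max = τ_allow·J/r = 8.26×10^7 × 1.095×10^-7 / 0.0163 = 556.7 N·m.
ω = 2π·1160/60 = 121.5 rad/s, so P_max = T_max·ω = 6.763×10^4 W.

90.7 hp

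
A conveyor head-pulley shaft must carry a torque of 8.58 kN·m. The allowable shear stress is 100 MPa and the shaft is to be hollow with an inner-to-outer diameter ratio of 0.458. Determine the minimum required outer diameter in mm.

77.0 mm

For a hollow shaft with d_i/d_o = 0.458: τ_max = 16T/(π d_o³ (1−k⁴)), so d_o = [16T/(π τ_allow (1−k⁴))]^(1/3) = [16·8580/(π·1.00×10^8·0.9560)]^(1/3) = 0.07703 m.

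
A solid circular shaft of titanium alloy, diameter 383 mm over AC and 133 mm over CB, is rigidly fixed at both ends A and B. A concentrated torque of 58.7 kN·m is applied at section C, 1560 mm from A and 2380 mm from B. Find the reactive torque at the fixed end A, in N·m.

Compatibility: T_A·a/J_AC = T_B·b/J_CB with T_A + T_B = T₀.
J_AC = 2.11×10^-3 m⁴, J_CB = 3.07×10^-5 m⁴, so T_A = T₀·(J_AC/a)/((J_AC/a)+(J_CB/b)) = 58150 N·m, T_B = 554.2 N·m.

58100 N·m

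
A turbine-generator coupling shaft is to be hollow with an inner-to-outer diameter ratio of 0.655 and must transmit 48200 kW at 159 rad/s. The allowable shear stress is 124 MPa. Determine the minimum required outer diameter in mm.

ω = 159 rad/s, so T = P/ω = 48200×10³ / 159.0 = 303100 N·m.
For a hollow shaft with d_i/d_o = 0.655: τ_max = 16T/(π d_o³ (1−k⁴)), so d_o = [16T/(π τ_allow (1−k⁴))]^(1/3) = [16·303100/(π·1.24×10^8·0.8159)]^(1/3) = 0.2480 m.

248 mm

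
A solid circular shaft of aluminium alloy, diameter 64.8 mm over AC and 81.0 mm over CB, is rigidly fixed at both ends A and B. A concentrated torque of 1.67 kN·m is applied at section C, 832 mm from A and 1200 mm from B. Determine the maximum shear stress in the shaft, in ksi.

Compatibility: T_A·a/J_AC = T_B·b/J_CB with T_A + T_B = T₀.
J_AC = 1.73×10^-6 m⁴, J_CB = 4.23×10^-6 m⁴, so T_A = T₀·(J_AC/a)/((J_AC/a)+(J_CB/b)) = 620.2 N·m, T_B = 1050 N·m.
τ in each portion: τ_AC = 1.16×10^7 Pa, τ_CB = 1.01×10^7 Pa; maximum is in AC.
τ_max = T_AC·r/J = 620.2·0.0324/1.73×10^-6 = 1.161×10^7 Pa.

1.68 ksi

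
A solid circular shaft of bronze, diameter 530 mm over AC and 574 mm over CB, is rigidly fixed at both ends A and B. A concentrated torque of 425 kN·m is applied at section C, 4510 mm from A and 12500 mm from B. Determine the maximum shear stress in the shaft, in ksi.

Compatibility: T_A·a/J_AC = T_B·b/J_CB with T_A + T_B = T₀.
J_AC = 7.75×10^-3 m⁴, J_CB = 0.0107 m⁴, so T_A = T₀·(J_AC/a)/((J_AC/a)+(J_CB/b)) = 284000 N·m, T_B = 141000 N·m.
τ in each portion: τ_AC = 9.72×10^6 Pa, τ_CB = 3.80×10^6 Pa; maximum is in AC.
τ_max = T_AC·r/J = 284000·0.265/7.75×10^-3 = 9.716×10^6 Pa.

1.41 ksi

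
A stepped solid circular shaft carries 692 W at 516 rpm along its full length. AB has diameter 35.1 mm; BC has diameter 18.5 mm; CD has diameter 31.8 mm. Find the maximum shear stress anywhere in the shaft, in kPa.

ω = 2π·516/60 = 54.04 rad/s, so T = P/ω = 692 / 54.04 = 12.81 N·m.
Under the same torque, τ_max = 16T/(πd³) is largest where d is smallest — segment BC (d = 18.5 mm).
τ_max = 16·12.81/(π·(0.0185)³) = 1.030×10^7 Pa.

10300 kPa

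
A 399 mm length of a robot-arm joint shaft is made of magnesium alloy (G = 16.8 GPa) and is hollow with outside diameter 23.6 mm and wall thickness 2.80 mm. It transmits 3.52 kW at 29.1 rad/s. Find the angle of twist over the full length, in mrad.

143 mrad

ω = 29.1 rad/s, so T = P/ω = 3.52×10³ / 29.10 = 121.0 N·m.
J = π(d_o⁴ − d_i⁴)/32 = π(0.0236⁴ − 0.0180⁴)/32 = 2.015×10^-8 m⁴.
θ = T·L/(G·J) = 121.0 × 0.399 / (16.8×10⁹ × 2.015×10^-8) = 0.1426 rad.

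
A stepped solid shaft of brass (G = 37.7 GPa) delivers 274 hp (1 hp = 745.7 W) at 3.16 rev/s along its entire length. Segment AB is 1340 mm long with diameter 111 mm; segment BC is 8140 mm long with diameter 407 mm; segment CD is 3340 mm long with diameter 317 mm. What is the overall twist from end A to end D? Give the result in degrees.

ω = 2π·3.16 = 19.85 rad/s, so T = P/ω = 274×745.7 / 19.85 = 10290 N·m.
J_AB = π(0.111)⁴/32 = 1.49×10^-5 m⁴; J_BC = π(0.407)⁴/32 = 2.69×10^-3 m⁴; J_CD = π(0.317)⁴/32 = 9.91×10^-4 m⁴.
θ = (T/G)·Σ L_i/J_i = (10290/37.7×10⁹)·(1.34/1.49×10^-5 + 8.14/2.69×10^-3 + 3.34/9.91×10^-4) = 0.02629 rad.

1.51°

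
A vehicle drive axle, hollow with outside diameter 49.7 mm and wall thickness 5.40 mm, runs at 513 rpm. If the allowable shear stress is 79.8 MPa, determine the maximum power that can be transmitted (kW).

J = π(d_o⁴ − d_i⁴)/32 = π(0.0497⁴ − 0.0389⁴)/32 = 3.742×10^-7 m⁴.
T_max = τ_allow·J/r = 7.98×10^7 × 3.742×10^-7 / 0.0249 = 1202 N·m.
ω = 2π·513/60 = 53.72 rad/s, so P_max = T_max·ω = 6.455×10^4 W.

64.6 kW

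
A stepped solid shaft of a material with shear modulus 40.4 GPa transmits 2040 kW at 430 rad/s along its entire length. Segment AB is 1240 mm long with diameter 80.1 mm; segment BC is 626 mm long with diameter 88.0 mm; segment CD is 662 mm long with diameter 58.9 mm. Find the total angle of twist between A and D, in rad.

ω = 430 rad/s, so T = P/ω = 2040×10³ / 430.0 = 4744 N·m.
J_AB = π(0.0801)⁴/32 = 4.04×10^-6 m⁴; J_BC = π(0.0880)⁴/32 = 5.89×10^-6 m⁴; J_CD = π(0.0589)⁴/32 = 1.18×10^-6 m⁴.
θ = (T/G)·Σ L_i/J_i = (4744/40.4×10⁹)·(1.24/4.04×10^-6 + 0.626/5.89×10^-6 + 0.662/1.18×10^-6) = 0.1143 rad.

0.114 rad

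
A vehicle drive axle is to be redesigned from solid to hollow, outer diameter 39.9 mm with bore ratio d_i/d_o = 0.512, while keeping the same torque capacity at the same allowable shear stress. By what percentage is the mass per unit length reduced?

22.6 %

Equal τ_max and T ⇒ the solid shaft needs d_s³ = d_o³(1−k⁴), so d_s = 39.9·(1−0.512⁴)^(1/3) = 38.96 mm.
Area ratio A_h/A_s = d_o²(1−k²)/d_s² = (1−k²)/(1−k⁴)^(2/3) = 0.7737.
Mass saving = 1 − 0.7737 = 22.6 %.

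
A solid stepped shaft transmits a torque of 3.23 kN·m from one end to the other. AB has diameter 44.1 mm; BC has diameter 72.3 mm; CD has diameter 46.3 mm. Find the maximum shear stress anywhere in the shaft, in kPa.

Under the same torque, τ_max = 16T/(πd³) is largest where d is smallest — segment AB (d = 44.1 mm).
τ_max = 16·3230/(π·(0.0441)³) = 1.918×10^8 Pa.

192000 kPa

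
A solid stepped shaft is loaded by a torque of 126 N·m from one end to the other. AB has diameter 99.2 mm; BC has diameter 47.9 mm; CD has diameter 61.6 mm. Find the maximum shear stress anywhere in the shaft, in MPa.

5.84 MPa

Under the same torque, τ_max = 16T/(πd³) is largest where d is smallest — segment BC (d = 47.9 mm).
τ_max = 16·126.0/(π·(0.0479)³) = 5.839×10^6 Pa.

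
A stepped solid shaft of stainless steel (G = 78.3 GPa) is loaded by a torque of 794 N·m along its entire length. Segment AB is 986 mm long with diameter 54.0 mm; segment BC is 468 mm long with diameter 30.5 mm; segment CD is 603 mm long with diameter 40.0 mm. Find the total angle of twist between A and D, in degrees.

5.28°

J_AB = π(0.0540)⁴/32 = 8.35×10^-7 m⁴; J_BC = π(0.0305)⁴/32 = 8.50×10^-8 m⁴; J_CD = π(0.0400)⁴/32 = 2.51×10^-7 m⁴.
θ = (T/G)·Σ L_i/J_i = (794.0/78.3×10⁹)·(0.986/8.35×10^-7 + 0.468/8.50×10^-8 + 0.603/2.51×10^-7) = 0.09217 rad.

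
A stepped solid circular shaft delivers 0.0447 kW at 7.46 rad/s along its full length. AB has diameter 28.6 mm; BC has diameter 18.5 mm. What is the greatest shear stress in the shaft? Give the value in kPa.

ω = 7.46 rad/s, so T = P/ω = 0.0447×10³ / 7.460 = 5.992 N·m.
Under the same torque, τ_max = 16T/(πd³) is largest where d is smallest — segment BC (d = 18.5 mm).
τ_max = 16·5.992/(π·(0.0185)³) = 4.820×10^6 Pa.

4820 kPa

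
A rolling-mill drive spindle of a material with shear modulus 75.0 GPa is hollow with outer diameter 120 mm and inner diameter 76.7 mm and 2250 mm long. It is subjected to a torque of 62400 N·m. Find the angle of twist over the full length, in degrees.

J = π(d_o⁴ − d_i⁴)/32 = π(0.120⁴ − 0.0767⁴)/32 = 1.696×10^-5 m⁴.
θ = T·L/(G·J) = 62400 × 2.25 / (75.0×10⁹ × 1.696×10^-5) = 0.1104 rad.

6.32°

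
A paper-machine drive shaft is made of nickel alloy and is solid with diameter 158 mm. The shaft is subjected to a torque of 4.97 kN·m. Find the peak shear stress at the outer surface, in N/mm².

J = πd⁴/32 = π(0.158)⁴/32 = 6.118×10^-5 m⁴.
τ_max = T·r/J = 4970 × 0.0790 / 6.118×10^-5 = 6.417×10^6 Pa.

6.42 N/mm²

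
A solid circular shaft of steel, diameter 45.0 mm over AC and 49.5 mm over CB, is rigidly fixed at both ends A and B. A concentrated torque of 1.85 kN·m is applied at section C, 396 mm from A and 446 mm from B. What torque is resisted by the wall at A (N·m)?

Compatibility: T_A·a/J_AC = T_B·b/J_CB with T_A + T_B = T₀.
J_AC = 4.03×10^-7 m⁴, J_CB = 5.89×10^-7 m⁴, so T_A = T₀·(J_AC/a)/((J_AC/a)+(J_CB/b)) = 804.4 N·m, T_B = 1046 N·m.

804 N·m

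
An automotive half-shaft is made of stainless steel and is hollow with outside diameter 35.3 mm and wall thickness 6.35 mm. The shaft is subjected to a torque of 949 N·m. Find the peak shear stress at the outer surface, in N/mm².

132 N/mm²

J = π(d_o⁴ − d_i⁴)/32 = π(0.0353⁴ − 0.0226⁴)/32 = 1.268×10^-7 m⁴.
τ_max = T·r/J = 949.0 × 0.0176 / 1.268×10^-7 = 1.321×10^8 Pa.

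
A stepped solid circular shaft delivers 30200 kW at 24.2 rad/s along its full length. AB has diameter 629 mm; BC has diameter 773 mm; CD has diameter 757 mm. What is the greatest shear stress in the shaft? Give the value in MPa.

25.5 MPa

ω = 24.2 rad/s, so T = P/ω = 30200×10³ / 24.20 = 1.248e6 N·m.
Under the same torque, τ_max = 16T/(πd³) is largest where d is smallest — segment AB (d = 629 mm).
τ_max = 16·1.248e6/(π·(0.629)³) = 2.554×10^7 Pa.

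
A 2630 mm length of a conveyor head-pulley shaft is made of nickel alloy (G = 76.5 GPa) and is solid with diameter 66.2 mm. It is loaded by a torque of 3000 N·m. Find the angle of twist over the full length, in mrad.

54.7 mrad

J = πd⁴/32 = π(0.0662)⁴/32 = 1.886×10^-6 m⁴.
θ = T·L/(G·J) = 3000 × 2.63 / (76.5×10⁹ × 1.886×10^-6) = 0.05470 rad.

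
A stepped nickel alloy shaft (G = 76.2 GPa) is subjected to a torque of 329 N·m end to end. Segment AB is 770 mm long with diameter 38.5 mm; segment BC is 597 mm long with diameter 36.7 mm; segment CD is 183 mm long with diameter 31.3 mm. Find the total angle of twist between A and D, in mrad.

38.3 mrad

J_AB = π(0.0385)⁴/32 = 2.16×10^-7 m⁴; J_BC = π(0.0367)⁴/32 = 1.78×10^-7 m⁴; J_CD = π(0.0313)⁴/32 = 9.42×10^-8 m⁴.
θ = (T/G)·Σ L_i/J_i = (329.0/76.2×10⁹)·(0.770/2.16×10^-7 + 0.597/1.78×10^-7 + 0.183/9.42×10^-8) = 0.03827 rad.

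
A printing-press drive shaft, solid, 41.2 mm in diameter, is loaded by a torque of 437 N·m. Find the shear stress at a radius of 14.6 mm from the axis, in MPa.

J = πd⁴/32 = π(0.0412)⁴/32 = 2.829×10^-7 m⁴.
Shear stress varies linearly with radius: τ = T·r/J = 437.0 × 0.0146 / 2.829×10^-7 = 2.256×10^7 Pa.

22.6 MPa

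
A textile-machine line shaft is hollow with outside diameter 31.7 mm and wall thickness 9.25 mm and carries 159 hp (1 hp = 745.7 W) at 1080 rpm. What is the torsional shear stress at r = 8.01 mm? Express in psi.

12700 psi

ω = 2π·1080/60 = 113.1 rad/s, so T = P/ω = 159×745.7 / 113.1 = 1048 N·m.
J = π(d_o⁴ − d_i⁴)/32 = π(0.0317⁴ − 0.0132⁴)/32 = 9.616×10^-8 m⁴.
Shear stress varies linearly with radius: τ = T·r/J = 1048 × 0.00801 / 9.616×10^-8 = 8.733×10^7 Pa.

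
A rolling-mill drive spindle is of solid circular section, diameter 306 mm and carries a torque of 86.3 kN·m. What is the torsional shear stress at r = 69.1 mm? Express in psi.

1000 psi

J = πd⁴/32 = π(0.306)⁴/32 = 8.608×10^-4 m⁴.
Shear stress varies linearly with radius: τ = T·r/J = 86300 × 0.0691 / 8.608×10^-4 = 6.928×10^6 Pa.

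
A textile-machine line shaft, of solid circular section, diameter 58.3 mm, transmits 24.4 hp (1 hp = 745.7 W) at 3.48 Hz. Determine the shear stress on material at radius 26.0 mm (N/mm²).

19.1 N/mm²

ω = 2π·3.48 = 21.87 rad/s, so T = P/ω = 24.4×745.7 / 21.87 = 832.1 N·m.
J = πd⁴/32 = π(0.0583)⁴/32 = 1.134×10^-6 m⁴.
Shear stress varies linearly with radius: τ = T·r/J = 832.1 × 0.0260 / 1.134×10^-6 = 1.908×10^7 Pa.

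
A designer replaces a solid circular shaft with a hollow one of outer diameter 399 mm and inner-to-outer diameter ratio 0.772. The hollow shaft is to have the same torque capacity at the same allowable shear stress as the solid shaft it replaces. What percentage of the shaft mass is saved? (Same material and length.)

45.9 %

Equal τ_max and T ⇒ the solid shaft needs d_s³ = d_o³(1−k⁴), so d_s = 399·(1−0.772⁴)^(1/3) = 344.7 mm.
Area ratio A_h/A_s = d_o²(1−k²)/d_s² = (1−k²)/(1−k⁴)^(2/3) = 0.5413.
Mass saving = 1 − 0.5413 = 45.9 %.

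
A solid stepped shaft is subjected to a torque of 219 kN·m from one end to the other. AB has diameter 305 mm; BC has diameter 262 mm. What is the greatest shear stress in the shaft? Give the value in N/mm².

Under the same torque, τ_max = 16T/(πd³) is largest where d is smallest — segment BC (d = 262 mm).
τ_max = 16·219000/(π·(0.262)³) = 6.202×10^7 Pa.

62.0 N/mm²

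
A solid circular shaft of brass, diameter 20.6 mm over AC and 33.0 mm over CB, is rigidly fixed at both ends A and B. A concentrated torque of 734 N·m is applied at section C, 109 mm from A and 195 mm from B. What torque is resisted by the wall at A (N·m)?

157 N·m

Compatibility: T_A·a/J_AC = T_B·b/J_CB with T_A + T_B = T₀.
J_AC = 1.77×10^-8 m⁴, J_CB = 1.16×10^-7 m⁴, so T_A = T₀·(J_AC/a)/((J_AC/a)+(J_CB/b)) = 156.8 N·m, T_B = 577.2 N·m.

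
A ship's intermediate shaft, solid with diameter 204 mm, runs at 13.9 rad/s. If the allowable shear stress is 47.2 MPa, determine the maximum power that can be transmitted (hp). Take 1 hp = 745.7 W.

1470 hp

J = πd⁴/32 = π(0.204)⁴/32 = 1.700×10^-4 m⁴.
T_max = τ_allow·J/r = 4.72×10^7 × 1.700×10^-4 / 0.102 = 78680 N·m.
ω = 13.9 rad/s, so P_max = T_max·ω = 1.094×10^6 W.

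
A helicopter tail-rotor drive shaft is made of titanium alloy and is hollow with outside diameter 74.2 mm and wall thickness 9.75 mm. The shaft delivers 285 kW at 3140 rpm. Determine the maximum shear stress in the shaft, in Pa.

ω = 2π·3140/60 = 328.8 rad/s, so T = P/ω = 285×10³ / 328.8 = 866.7 N·m.
J = π(d_o⁴ − d_i⁴)/32 = π(0.0742⁴ − 0.0547⁴)/32 = 2.097×10^-6 m⁴.
τ_max = T·r/J = 866.7 × 0.0371 / 2.097×10^-6 = 1.533×10^7 Pa.

1.53e7 Pa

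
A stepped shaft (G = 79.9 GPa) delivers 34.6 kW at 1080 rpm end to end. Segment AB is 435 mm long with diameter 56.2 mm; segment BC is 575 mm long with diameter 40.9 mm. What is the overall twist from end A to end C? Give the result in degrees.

ω = 2π·1080/60 = 113.1 rad/s, so T = P/ω = 34.6×10³ / 113.1 = 305.9 N·m.
J_AB = π(0.0562)⁴/32 = 9.79×10^-7 m⁴; J_BC = π(0.0409)⁴/32 = 2.75×10^-7 m⁴.
θ = (T/G)·Σ L_i/J_i = (305.9/79.9×10⁹)·(0.435/9.79×10^-7 + 0.575/2.75×10^-7) = 9.715×10^-3 rad.

0.557°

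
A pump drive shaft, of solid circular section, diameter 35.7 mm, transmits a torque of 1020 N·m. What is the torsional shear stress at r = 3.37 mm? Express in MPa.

21.6 MPa

J = πd⁴/32 = π(0.0357)⁴/32 = 1.595×10^-7 m⁴.
Shear stress varies linearly with radius: τ = T·r/J = 1020 × 0.00337 / 1.595×10^-7 = 2.156×10^7 Pa.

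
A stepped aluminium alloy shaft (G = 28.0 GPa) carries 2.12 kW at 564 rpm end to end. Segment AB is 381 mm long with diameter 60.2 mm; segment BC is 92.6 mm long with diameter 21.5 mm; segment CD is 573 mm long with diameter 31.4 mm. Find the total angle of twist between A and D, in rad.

ω = 2π·564/60 = 59.06 rad/s, so T = P/ω = 2.12×10³ / 59.06 = 35.89 N·m.
J_AB = π(0.0602)⁴/32 = 1.29×10^-6 m⁴; J_BC = π(0.0215)⁴/32 = 2.10×10^-8 m⁴; J_CD = π(0.0314)⁴/32 = 9.54×10^-8 m⁴.
θ = (T/G)·Σ L_i/J_i = (35.89/28.0×10⁹)·(0.381/1.29×10^-6 + 0.0926/2.10×10^-8 + 0.573/9.54×10^-8) = 0.01373 rad.

0.0137 rad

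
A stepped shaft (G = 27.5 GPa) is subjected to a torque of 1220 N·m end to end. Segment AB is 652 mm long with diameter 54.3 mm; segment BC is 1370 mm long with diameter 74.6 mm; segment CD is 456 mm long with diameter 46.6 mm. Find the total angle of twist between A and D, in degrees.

J_AB = π(0.0543)⁴/32 = 8.53×10^-7 m⁴; J_BC = π(0.0746)⁴/32 = 3.04×10^-6 m⁴; J_CD = π(0.0466)⁴/32 = 4.63×10^-7 m⁴.
θ = (T/G)·Σ L_i/J_i = (1220/27.5×10⁹)·(0.652/8.53×10^-7 + 1.37/3.04×10^-6 + 0.456/4.63×10^-7) = 0.09758 rad.

5.59°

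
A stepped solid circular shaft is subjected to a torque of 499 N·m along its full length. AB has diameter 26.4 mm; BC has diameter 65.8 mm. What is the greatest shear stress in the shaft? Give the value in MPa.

138 MPa

Under the same torque, τ_max = 16T/(πd³) is largest where d is smallest — segment AB (d = 26.4 mm).
τ_max = 16·499.0/(π·(0.0264)³) = 1.381×10^8 Pa.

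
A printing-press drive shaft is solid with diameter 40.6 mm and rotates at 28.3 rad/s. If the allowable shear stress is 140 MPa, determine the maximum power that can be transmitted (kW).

J = πd⁴/32 = π(0.0406)⁴/32 = 2.667×10^-7 m⁴.
T_max = τ_allow·J/r = 1.40×10^8 × 2.667×10^-7 / 0.0203 = 1840 N·m.
ω = 28.3 rad/s, so P_max = T_max·ω = 5.206×10^4 W.

52.1 kW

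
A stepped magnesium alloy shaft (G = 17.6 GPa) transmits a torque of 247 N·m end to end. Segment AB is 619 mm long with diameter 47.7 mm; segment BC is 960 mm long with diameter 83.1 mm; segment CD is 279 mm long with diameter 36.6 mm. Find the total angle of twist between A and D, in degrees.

2.42°

J_AB = π(0.0477)⁴/32 = 5.08×10^-7 m⁴; J_BC = π(0.0831)⁴/32 = 4.68×10^-6 m⁴; J_CD = π(0.0366)⁴/32 = 1.76×10^-7 m⁴.
θ = (T/G)·Σ L_i/J_i = (247.0/17.6×10⁹)·(0.619/5.08×10^-7 + 0.960/4.68×10^-6 + 0.279/1.76×10^-7) = 0.04220 rad.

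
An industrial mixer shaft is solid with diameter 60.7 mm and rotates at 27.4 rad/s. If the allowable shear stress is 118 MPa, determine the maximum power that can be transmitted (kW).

142 kW

J = πd⁴/32 = π(0.0607)⁴/32 = 1.333×10^-6 m⁴.
T_max = τ_allow·J/r = 1.18×10^8 × 1.333×10^-6 / 0.0304 = 5182 N·m.
ω = 27.4 rad/s, so P_max = T_max·ω = 1.420×10^5 W.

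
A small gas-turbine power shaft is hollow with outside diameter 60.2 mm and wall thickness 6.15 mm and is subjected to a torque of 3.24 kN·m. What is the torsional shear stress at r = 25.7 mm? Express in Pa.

J = π(d_o⁴ − d_i⁴)/32 = π(0.0602⁴ − 0.0479⁴)/32 = 7.726×10^-7 m⁴.
Shear stress varies linearly with radius: τ = T·r/J = 3240 × 0.0257 / 7.726×10^-7 = 1.078×10^8 Pa.

1.08e8 Pa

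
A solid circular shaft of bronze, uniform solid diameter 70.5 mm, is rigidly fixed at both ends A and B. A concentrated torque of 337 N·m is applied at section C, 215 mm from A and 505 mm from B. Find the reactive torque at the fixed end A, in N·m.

236 N·m

With uniform GJ and both ends fixed, compatibility θ_AC = θ_CB gives T_A·a = T_B·b, together with T_A + T_B = T₀.
T_A = T₀·b/(a+b) = 337.0·505/720.0 = 236.4 N·m; T_B = 100.6 N·m.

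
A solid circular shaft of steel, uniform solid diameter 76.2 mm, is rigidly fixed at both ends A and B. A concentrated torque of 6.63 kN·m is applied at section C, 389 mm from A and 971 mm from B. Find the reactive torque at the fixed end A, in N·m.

With uniform GJ and both ends fixed, compatibility θ_AC = θ_CB gives T_A·a = T_B·b, together with T_A + T_B = T₀.
T_A = T₀·b/(a+b) = 6630·971/1360 = 4734 N·m; T_B = 1896 N·m.

4730 N·m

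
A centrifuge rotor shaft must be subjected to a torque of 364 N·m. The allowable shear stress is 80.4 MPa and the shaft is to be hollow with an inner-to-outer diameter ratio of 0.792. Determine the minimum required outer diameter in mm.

33.6 mm

For a hollow shaft with d_i/d_o = 0.792: τ_max = 16T/(π d_o³ (1−k⁴)), so d_o = [16T/(π τ_allow (1−k⁴))]^(1/3) = [16·364.0/(π·8.04×10^7·0.6065)]^(1/3) = 0.03362 m.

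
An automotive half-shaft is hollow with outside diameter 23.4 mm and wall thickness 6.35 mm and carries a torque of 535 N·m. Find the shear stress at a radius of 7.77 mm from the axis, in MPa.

J = π(d_o⁴ − d_i⁴)/32 = π(0.0234⁴ − 0.0107⁴)/32 = 2.815×10^-8 m⁴.
Shear stress varies linearly with radius: τ = T·r/J = 535.0 × 0.00777 / 2.815×10^-8 = 1.477×10^8 Pa.

148 MPa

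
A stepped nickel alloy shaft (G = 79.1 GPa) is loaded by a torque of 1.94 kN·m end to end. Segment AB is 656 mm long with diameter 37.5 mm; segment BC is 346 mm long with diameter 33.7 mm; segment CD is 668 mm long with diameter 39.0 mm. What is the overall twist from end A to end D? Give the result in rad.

0.222 rad

J_AB = π(0.0375)⁴/32 = 1.94×10^-7 m⁴; J_BC = π(0.0337)⁴/32 = 1.27×10^-7 m⁴; J_CD = π(0.0390)⁴/32 = 2.27×10^-7 m⁴.
θ = (T/G)·Σ L_i/J_i = (1940/79.1×10⁹)·(0.656/1.94×10^-7 + 0.346/1.27×10^-7 + 0.668/2.27×10^-7) = 0.2220 rad.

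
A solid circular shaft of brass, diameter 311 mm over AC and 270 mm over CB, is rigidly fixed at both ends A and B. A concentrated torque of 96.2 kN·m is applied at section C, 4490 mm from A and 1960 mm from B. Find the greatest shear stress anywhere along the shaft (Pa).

Compatibility: T_A·a/J_AC = T_B·b/J_CB with T_A + T_B = T₀.
J_AC = 9.18×10^-4 m⁴, J_CB = 5.22×10^-4 m⁴, so T_A = T₀·(J_AC/a)/((J_AC/a)+(J_CB/b)) = 41800 N·m, T_B = 54400 N·m.
τ in each portion: τ_AC = 7.08×10^6 Pa, τ_CB = 1.41×10^7 Pa; maximum is in CB.
τ_max = T_CB·r/J = 54400·0.135/5.22×10^-4 = 1.408×10^7 Pa.

1.41e7 Pa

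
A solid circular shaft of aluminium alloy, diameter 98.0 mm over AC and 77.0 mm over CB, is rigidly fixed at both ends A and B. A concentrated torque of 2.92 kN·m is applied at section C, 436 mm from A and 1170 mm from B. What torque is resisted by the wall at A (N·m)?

2560 N·m

Compatibility: T_A·a/J_AC = T_B·b/J_CB with T_A + T_B = T₀.
J_AC = 9.06×10^-6 m⁴, J_CB = 3.45×10^-6 m⁴, so T_A = T₀·(J_AC/a)/((J_AC/a)+(J_CB/b)) = 2557 N·m, T_B = 363.1 N·m.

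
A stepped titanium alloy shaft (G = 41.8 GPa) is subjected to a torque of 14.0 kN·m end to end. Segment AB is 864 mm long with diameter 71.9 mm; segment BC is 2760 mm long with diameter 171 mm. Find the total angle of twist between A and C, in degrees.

J_AB = π(0.0719)⁴/32 = 2.62×10^-6 m⁴; J_BC = π(0.171)⁴/32 = 8.39×10^-5 m⁴.
θ = (T/G)·Σ L_i/J_i = (14000/41.8×10⁹)·(0.864/2.62×10^-6 + 2.76/8.39×10^-5) = 0.1213 rad.

6.95°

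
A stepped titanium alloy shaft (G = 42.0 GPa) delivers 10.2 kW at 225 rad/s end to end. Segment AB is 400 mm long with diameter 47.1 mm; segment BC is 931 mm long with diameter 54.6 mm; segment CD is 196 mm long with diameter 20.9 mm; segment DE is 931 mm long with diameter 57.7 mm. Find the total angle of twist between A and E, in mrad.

ω = 225 rad/s, so T = P/ω = 10.2×10³ / 225.0 = 45.33 N·m.
J_AB = π(0.0471)⁴/32 = 4.83×10^-7 m⁴; J_BC = π(0.0546)⁴/32 = 8.73×10^-7 m⁴; J_CD = π(0.0209)⁴/32 = 1.87×10^-8 m⁴; J_DE = π(0.0577)⁴/32 = 1.09×10^-6 m⁴.
θ = (T/G)·Σ L_i/J_i = (45.33/42.0×10⁹)·(0.400/4.83×10^-7 + 0.931/8.73×10^-7 + 0.196/1.87×10^-8 + 0.931/1.09×10^-6) = 0.01426 rad.

14.3 mrad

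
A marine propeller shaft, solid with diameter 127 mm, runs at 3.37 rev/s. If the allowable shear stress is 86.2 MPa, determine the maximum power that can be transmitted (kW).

734 kW

J = πd⁴/32 = π(0.127)⁴/32 = 2.554×10^-5 m⁴.
T_max = τ_allow·J/r = 8.62×10^7 × 2.554×10^-5 / 0.0635 = 34670 N·m.
ω = 2π·3.37 = 21.17 rad/s, so P_max = T_max·ω = 7.341×10^5 W.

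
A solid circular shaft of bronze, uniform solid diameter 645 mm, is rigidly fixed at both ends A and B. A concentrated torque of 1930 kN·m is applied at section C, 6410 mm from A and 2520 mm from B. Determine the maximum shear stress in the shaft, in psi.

3810 psi

With uniform GJ and both ends fixed, compatibility θ_AC = θ_CB gives T_A·a = T_B·b, together with T_A + T_B = T₀.
T_A = T₀·b/(a+b) = 1.930e6·2520/8930 = 544600 N·m; T_B = 1.385e6 N·m.
τ in each portion: τ_AC = 1.03×10^7 Pa, τ_CB = 2.63×10^7 Pa; maximum is in CB.
τ_max = T_CB·r/J = 1.385e6·0.323/0.0170 = 2.629×10^7 Pa.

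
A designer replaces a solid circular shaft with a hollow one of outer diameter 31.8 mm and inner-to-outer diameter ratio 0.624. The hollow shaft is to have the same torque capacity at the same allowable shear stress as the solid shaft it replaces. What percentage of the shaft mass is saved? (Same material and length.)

31.9 %

Equal τ_max and T ⇒ the solid shaft needs d_s³ = d_o³(1−k⁴), so d_s = 31.8·(1−0.624⁴)^(1/3) = 30.10 mm.
Area ratio A_h/A_s = d_o²(1−k²)/d_s² = (1−k²)/(1−k⁴)^(2/3) = 0.6814.
Mass saving = 1 − 0.6814 = 31.9 %.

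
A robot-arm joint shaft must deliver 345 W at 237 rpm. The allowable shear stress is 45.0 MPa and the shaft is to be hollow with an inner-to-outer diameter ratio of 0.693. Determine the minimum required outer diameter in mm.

ω = 2π·237/60 = 24.82 rad/s, so T = P/ω = 345 / 24.82 = 13.90 N·m.
For a hollow shaft with d_i/d_o = 0.693: τ_max = 16T/(π d_o³ (1−k⁴)), so d_o = [16T/(π τ_allow (1−k⁴))]^(1/3) = [16·13.90/(π·4.50×10^7·0.7694)]^(1/3) = 0.01269 m.

12.7 mm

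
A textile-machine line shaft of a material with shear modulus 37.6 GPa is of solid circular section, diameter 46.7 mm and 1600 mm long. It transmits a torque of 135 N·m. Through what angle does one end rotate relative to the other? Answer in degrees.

0.705°

J = πd⁴/32 = π(0.0467)⁴/32 = 4.669×10^-7 m⁴.
θ = T·L/(G·J) = 135.0 × 1.60 / (37.6×10⁹ × 4.669×10^-7) = 0.01230 rad.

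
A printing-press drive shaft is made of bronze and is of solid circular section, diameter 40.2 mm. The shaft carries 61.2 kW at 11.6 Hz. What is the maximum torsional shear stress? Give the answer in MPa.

ω = 2π·11.6 = 72.88 rad/s, so T = P/ω = 61.2×10³ / 72.88 = 839.7 N·m.
J = πd⁴/32 = π(0.0402)⁴/32 = 2.564×10^-7 m⁴.
τ_max = T·r/J = 839.7 × 0.0201 / 2.564×10^-7 = 6.583×10^7 Pa.

65.8 MPa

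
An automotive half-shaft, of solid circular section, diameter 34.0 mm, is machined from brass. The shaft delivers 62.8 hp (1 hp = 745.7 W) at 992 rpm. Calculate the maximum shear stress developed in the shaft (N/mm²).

ω = 2π·992/60 = 103.9 rad/s, so T = P/ω = 62.8×745.7 / 103.9 = 450.8 N·m.
J = πd⁴/32 = π(0.0340)⁴/32 = 1.312×10^-7 m⁴.
τ_max = T·r/J = 450.8 × 0.0170 / 1.312×10^-7 = 5.841×10^7 Pa.

58.4 N/mm²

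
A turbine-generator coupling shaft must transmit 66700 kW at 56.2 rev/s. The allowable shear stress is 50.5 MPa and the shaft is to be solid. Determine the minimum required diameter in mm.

ω = 2π·56.2 = 353.1 rad/s, so T = P/ω = 66700×10³ / 353.1 = 188900 N·m.
For a solid shaft τ_max = 16T/(πd³), so d = (16T/(π τ_allow))^(1/3) = (16·188900/(π·5.05×10^7))^(1/3) = 0.2671 m.

267 mm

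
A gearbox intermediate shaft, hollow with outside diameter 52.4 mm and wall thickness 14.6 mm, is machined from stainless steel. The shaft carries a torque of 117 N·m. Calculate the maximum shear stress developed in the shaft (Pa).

4.31e6 Pa

J = π(d_o⁴ − d_i⁴)/32 = π(0.0524⁴ − 0.0232⁴)/32 = 7.117×10^-7 m⁴.
τ_max = T·r/J = 117.0 × 0.0262 / 7.117×10^-7 = 4.307×10^6 Pa.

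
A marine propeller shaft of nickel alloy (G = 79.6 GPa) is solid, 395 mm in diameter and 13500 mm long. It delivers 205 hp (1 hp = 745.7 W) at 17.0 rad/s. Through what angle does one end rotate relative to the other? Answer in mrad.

0.638 mrad

ω = 17.0 rad/s, so T = P/ω = 205×745.7 / 17.00 = 8992 N·m.
J = πd⁴/32 = π(0.395)⁴/32 = 2.390×10^-3 m⁴.
θ = T·L/(G·J) = 8992 × 13.5 / (79.6×10⁹ × 2.390×10^-3) = 6.381×10^-4 rad.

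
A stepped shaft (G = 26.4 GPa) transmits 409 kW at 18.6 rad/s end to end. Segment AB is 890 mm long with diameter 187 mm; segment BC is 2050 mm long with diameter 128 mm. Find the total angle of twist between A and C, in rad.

0.0710 rad

ω = 18.6 rad/s, so T = P/ω = 409×10³ / 18.60 = 21990 N·m.
J_AB = π(0.187)⁴/32 = 1.20×10^-4 m⁴; J_BC = π(0.128)⁴/32 = 2.64×10^-5 m⁴.
θ = (T/G)·Σ L_i/J_i = (21990/26.4×10⁹)·(0.890/1.20×10^-4 + 2.05/2.64×10^-5) = 0.07097 rad.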